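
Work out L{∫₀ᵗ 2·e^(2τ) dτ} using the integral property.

L{∫₀ᵗ f(τ)dτ} = F(s)/s with F(s) = 2/(s-2), so L{∫₀ᵗ 2·e^(2τ) dτ} = 2/(s(s-2))

Final answer: 2/(s(s-2))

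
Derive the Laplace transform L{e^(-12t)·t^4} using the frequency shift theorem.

L{e^(at)·t^n} = n!/(s-a)^(n+1), so L{e^(-12t)·t^4} = 24/(s+12)^5

Final answer: 24/(s+12)^5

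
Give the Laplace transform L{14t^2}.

L{14t^2} = 14 · L{t^2} = 14 · 2/s^3 = 28/s^3

Final answer: 28/s^3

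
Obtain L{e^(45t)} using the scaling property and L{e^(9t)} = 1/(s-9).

Using L{f(at)} = (1/a)F(s/a) with a=5 and f(t) = e^(9t): L{e^(45t)} = (1/5) · 1/((s/5)-9) = (1/5) · 5/(s-45) = 1/(s-45)

Final answer: 1/(s-45)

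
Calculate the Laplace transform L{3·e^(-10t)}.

L{e^(at)} = 1/(s-a), so L{e^(-10t)} = 1/(s+10). Then L{3·e^(-10t)} = 3/(s+10)

Final answer: 3/(s+10)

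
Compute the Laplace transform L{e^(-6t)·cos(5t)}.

L{e^(at)·cos(ωt)} = (s-a)/((s-a)² + ω²), so L{e^(-6t)·cos(5t)} = (s+6)/((s+6)² + 25)

Final answer: (s+6)/((s+6)² + 25)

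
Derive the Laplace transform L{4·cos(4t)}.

L{cos(ωt)} = s/(s² + ω²), so L{cos(4t)} = s/(s² + 16). Then L{4·cos(4t)} = 4·s/(s² + 16) = 4s/(s² + 16)

Final answer: 4s/(s² + 16)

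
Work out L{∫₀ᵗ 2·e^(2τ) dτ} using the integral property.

L{∫₀ᵗ f(τ)dτ} = F(s)/s with F(s) = 2/(s-2), so L{∫₀ᵗ 2·e^(2τ) dτ} = 2/(s(s-2))

Final answer: 2/(s(s-2))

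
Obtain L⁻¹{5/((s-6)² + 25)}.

Form: b/((s-a)² + b²) → e^(at)sin(bt). With a=6, b=5

Final answer: e^(6t)·sin(5t)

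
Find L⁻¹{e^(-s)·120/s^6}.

L⁻¹{120/s^6} = t^5. By the time shift theorem, L⁻¹{e^(-as)F(s)} = u(t-a)f(t-a) with a=1, so L⁻¹{e^(-s)·120/s^6} = u(t-1)·(t-1)^5

Final answer: u(t-1)·(t-1)^5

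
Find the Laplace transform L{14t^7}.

L{14t^7} = 14 · L{t^7} = 14 · 5040/s^8 = 70560/s^8

Final answer: 70560/s^8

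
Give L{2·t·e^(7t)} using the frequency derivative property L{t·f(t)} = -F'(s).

L{e^(7t)} = 1/(s-7). By frequency derivative: L{t·e^(7t)} = -d/ds[1/(s-7)] = -(-1)/(s-7)² = 1/(s-7)². Then L{2·t·e^(7t)} = 2·1/(s-7)² = 2/(s-7)²

Final answer: 2/(s-7)²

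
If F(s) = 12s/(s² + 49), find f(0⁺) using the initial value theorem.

f(0⁺) = lim_{s→∞} s·12s/(s² + 49) = lim_{s→∞} 12s²/(s² + 49) = 12

Final answer: 12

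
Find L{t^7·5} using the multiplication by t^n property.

L{5} = 5/s. d^1/ds^1[1/s] = -1/s². d^2/ds^2[1/s] = 2/s^3. d^3/ds^3[1/s] = -6/s^4. d^4/ds^4[1/s] = 24/s^5. d^5/ds^5[1/s] = -120/s^6. d^6/ds^6[1/s] = 720/s^7. d^7/ds^7[1/s] = -5040/s^8. So L{t^7} = (-1)^{7}·-5040/s^8 = 5040/s^8. Then L{t^7·5} = 5·5040/s^8 = 25200/s^8

Final answer: 25200/s^8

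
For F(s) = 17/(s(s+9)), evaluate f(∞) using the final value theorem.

f(∞) = lim_{s→0} s·17/(s(s+9)) = lim_{s→0} 17/(s+9) = 17/9 = 17/9

Final answer: 17/9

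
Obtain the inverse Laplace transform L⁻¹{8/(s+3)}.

L⁻¹{1/(s-a)} = e^(at), so L⁻¹{1/(s+3)} = e^(-3t), and L⁻¹{8/(s+3)} = 8·e^(-3t)

Final answer: 8·e^(-3t)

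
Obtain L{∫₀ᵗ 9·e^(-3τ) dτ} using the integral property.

L{∫₀ᵗ f(τ)dτ} = F(s)/s with F(s) = 9/(s+3), so L{∫₀ᵗ 9·e^(-3τ) dτ} = 9/(s(s+3))

Final answer: 9/(s(s+3))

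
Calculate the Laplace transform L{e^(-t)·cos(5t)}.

L{e^(at)·cos(ωt)} = (s-a)/((s-a)² + ω²), so L{e^(-t)·cos(5t)} = (s+1)/((s+1)² + 25)

Final answer: (s+1)/((s+1)² + 25)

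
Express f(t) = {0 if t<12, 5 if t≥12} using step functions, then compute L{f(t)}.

f(t) = 5·u(t-12). L{u(t-12)} = e^(-12s)/s, so L{f(t)} = 5·e^(-12s)/s

Final answer: 5·e^(-12s)/s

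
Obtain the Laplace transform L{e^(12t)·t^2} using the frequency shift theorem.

L{e^(at)·t^n} = n!/(s-a)^(n+1), so L{e^(12t)·t^2} = 2/(s-12)^3

Final answer: 2/(s-12)^3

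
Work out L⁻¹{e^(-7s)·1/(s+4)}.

L⁻¹{1/(s+4)} = e^(-4t). By the time shift theorem, L⁻¹{e^(-as)F(s)} = u(t-a)f(t-a) with a=7, so L⁻¹{e^(-7s)·1/(s+4)} = u(t-7)·e^(-4(t-7))

Final answer: u(t-7)·e^(-4(t-7))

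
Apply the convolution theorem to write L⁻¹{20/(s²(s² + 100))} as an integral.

20/(s²(s² + 100)) = (1/s²)·(20/(s² + 100)) = L{t}·L{2·sin(10t)}. So f(t) = t*(2·sin(10t)) = ∫₀ᵗ 2τ·sin(10(t-τ)) dτ

Final answer: ∫₀ᵗ 2τ·sin(10(t-τ)) dτ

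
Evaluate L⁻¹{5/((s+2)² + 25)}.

Form: b/((s-a)² + b²) → e^(at)sin(bt). With a=-2, b=5

Final answer: e^(-2t)·sin(5t)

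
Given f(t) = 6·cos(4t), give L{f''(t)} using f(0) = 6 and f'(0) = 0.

F(s) = 6s/(s² + 16). L{f''(t)} = s²F(s) - sf(0) - f'(0) = 6s³/(s² + 16) - 6s = (6s³ - 6s(s² + 16))/(s² + 16) = -96s/(s² + 16)

Final answer: -96s/(s² + 16)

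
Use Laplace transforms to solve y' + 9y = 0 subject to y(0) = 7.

L{y'} + 9L{y} = 0. sY - 7 + 9Y = 0. Y(s+9) = 7. Y = 7/(s+9)

Final answer: y(t) = 7e^(-9t)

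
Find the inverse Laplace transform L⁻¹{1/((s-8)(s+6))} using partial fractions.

Decompose: A/(s-8) + B/(s+6). A = 1/14, B = -1/14. f(t) = (e^(8t) - e^(-6t))/14

Final answer: (e^(8t) - e^(-6t))/14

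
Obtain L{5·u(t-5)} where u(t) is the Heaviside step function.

L{u(t-a)} = e^(-as)/s. Here a=5, so L{u(t-5)} = e^(-5s)/s, and L{5·u(t-5)} = 5·e^(-5s)/s

Final answer: 5·e^(-5s)/s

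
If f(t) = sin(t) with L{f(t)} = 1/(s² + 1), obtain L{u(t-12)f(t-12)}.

Time shift theorem: L{u(t-a)f(t-a)} = e^(-as)F(s). Here a=12, F(s) = 1/(s² + 1), so L{u(t-12)f(t-12)} = e^(-12s)·1/(s² + 1)

Final answer: e^(-12s)·1/(s² + 1)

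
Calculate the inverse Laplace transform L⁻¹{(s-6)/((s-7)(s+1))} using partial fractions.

Using partial fractions, f(t) = (e^(7t) + 7e^(-t))/8

Final answer: (e^(7t) + 7e^(-t))/8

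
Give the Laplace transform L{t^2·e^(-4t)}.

L{t^n·e^(at)} = n!/(s-a)^(n+1), so L{t^2·e^(-4t)} = 2/(s+4)^3

Final answer: 2/(s+4)^3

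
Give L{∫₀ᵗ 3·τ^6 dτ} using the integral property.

L{∫₀ᵗ f(τ)dτ} = F(s)/s with f(t) = 3t^6. F(s) = 2160/s^7, so L{∫₀ᵗ 3·τ^6 dτ} = (2160/s^7)/s = 2160/s^8. (Check: ∫₀ᵗ 3·τ^6 dτ = 3t^7/7.)

Final answer: 2160/s^8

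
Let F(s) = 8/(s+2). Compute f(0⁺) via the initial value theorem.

f(0⁺) = lim_{s→∞} s·8/(s+2) = lim_{s→∞} 8s/(s+2) = 8

Final answer: 8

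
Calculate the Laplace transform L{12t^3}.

L{12t^3} = 12 · L{t^3} = 12 · 6/s^4 = 72/s^4

Final answer: 72/s^4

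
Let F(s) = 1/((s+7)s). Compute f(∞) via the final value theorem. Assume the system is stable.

f(∞) = lim_{s→0} sF(s) = lim_{s→0} 1/(s+7) = 1/7

Final answer: 1/7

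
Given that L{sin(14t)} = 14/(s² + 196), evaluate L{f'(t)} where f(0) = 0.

L{f'(t)} = s·F(s) - f(0) = s·14/(s² + 196) - 0 = 14s/(s² + 196)

Final answer: 14s/(s² + 196)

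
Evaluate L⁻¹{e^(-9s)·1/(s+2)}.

L⁻¹{1/(s+2)} = e^(-2t). By the time shift theorem, L⁻¹{e^(-as)F(s)} = u(t-a)f(t-a) with a=9, so L⁻¹{e^(-9s)·1/(s+2)} = u(t-9)·e^(-2(t-9))

Final answer: u(t-9)·e^(-2(t-9))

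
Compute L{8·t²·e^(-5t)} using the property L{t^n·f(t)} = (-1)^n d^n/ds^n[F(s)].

L{e^(-5t)} = 1/(s+5). d/ds[1/(s+5)] = -1/(s+5)². d²/ds²[1/(s+5)] = 2/(s+5)³. So L{t²·e^(-5t)} = (-1)² · 2/(s+5)³ = 2/(s+5)³. Then L{8·t²·e^(-5t)} = 8·2/(s+5)³ = 16/(s+5)³

Final answer: 16/(s+5)³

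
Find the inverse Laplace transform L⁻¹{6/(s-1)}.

L⁻¹{1/(s-a)} = e^(at), so L⁻¹{1/(s-1)} = e^t, and L⁻¹{6/(s-1)} = 6·e^t

Final answer: 6·e^t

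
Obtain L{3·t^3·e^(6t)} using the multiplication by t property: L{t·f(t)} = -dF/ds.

Using L{t^n·e^(at)} = n!/(s-a)^(n+1), L{t^3·e^(6t)} = 6/(s-6)^4, so L{3·t^3·e^(6t)} = 3·6/(s-6)^4 = 18/(s-6)^4

Final answer: 18/(s-6)^4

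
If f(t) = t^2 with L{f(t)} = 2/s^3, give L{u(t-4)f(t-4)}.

Time shift theorem: L{u(t-a)f(t-a)} = e^(-as)F(s). Here a=4, F(s) = 2/s^3, so L{u(t-4)f(t-4)} = e^(-4s)·2/s^3

Final answer: e^(-4s)·2/s^3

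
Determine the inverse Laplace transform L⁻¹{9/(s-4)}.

L⁻¹{1/(s-a)} = e^(at), so L⁻¹{1/(s-4)} = e^(4t), and L⁻¹{9/(s-4)} = 9·e^(4t)

Final answer: 9·e^(4t)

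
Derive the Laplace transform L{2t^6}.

L{2t^6} = 2 · L{t^6} = 2 · 720/s^7 = 1440/s^7

Final answer: 1440/s^7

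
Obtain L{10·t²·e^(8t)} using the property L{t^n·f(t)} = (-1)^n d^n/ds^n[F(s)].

L{e^(8t)} = 1/(s-8). d/ds[1/(s-8)] = -1/(s-8)². d²/ds²[1/(s-8)] = 2/(s-8)³. So L{t²·e^(8t)} = (-1)² · 2/(s-8)³ = 2/(s-8)³. Then L{10·t²·e^(8t)} = 10·2/(s-8)³ = 20/(s-8)³

Final answer: 20/(s-8)³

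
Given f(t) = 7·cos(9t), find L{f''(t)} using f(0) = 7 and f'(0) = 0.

F(s) = 7s/(s² + 81). L{f''(t)} = s²F(s) - sf(0) - f'(0) = 7s³/(s² + 81) - 7s = (7s³ - 7s(s² + 81))/(s² + 81) = -567s/(s² + 81)

Final answer: -567s/(s² + 81)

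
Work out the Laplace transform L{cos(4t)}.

L{cos(ωt)} = s/(s² + ω²), so L{cos(4t)} = s/(s² + 16)

Final answer: s/(s² + 16)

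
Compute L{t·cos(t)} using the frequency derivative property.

L{cos(t)} = s/(s² + 1). Derivative: d/ds[s/(s² + 1)] = [(s² + 1) - s·2s]/(s² + 1)² = (1 - s²)/(s² + 1)². So L{t·cos(t)} = -F'(s) = (s² - 1)/(s² + 1)²

Final answer: (s² - 1)/(s² + 1)²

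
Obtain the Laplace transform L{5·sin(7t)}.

L{sin(ωt)} = ω/(s² + ω²), so L{sin(7t)} = 7/(s² + 49). Then L{5·sin(7t)} = 5·7/(s² + 49) = 35/(s² + 49)

Final answer: 35/(s² + 49)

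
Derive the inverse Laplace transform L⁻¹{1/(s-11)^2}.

L⁻¹{n!/(s-a)^(n+1)} = t^n·e^(at), so L⁻¹{1/(s-11)^2} = t·e^(11t)

Final answer: t·e^(11t)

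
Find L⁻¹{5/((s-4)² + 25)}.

Form: b/((s-a)² + b²) → e^(at)sin(bt). With a=4, b=5

Final answer: e^(4t)·sin(5t)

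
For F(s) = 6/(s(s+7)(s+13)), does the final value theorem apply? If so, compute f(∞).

Poles of sF(s) = 6/((s+7)(s+13)) are at s = -7 and s = -13, both in the left half-plane. Theorem applies. f(∞) = lim_{s→0} sF(s) = 6/(7·13) = 6/91

Final answer: 6/91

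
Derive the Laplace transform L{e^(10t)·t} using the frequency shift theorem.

L{e^(at)·t^n} = n!/(s-a)^(n+1), so L{e^(10t)·t} = 1/(s-10)^2

Final answer: 1/(s-10)^2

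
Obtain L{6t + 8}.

L{6t + 8} = 6·L{t} + 8·L{1} = 6/s² + 8/s

Final answer: 6/s² + 8/s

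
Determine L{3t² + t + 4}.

L{3t² + t + 4} = 3·2/s³ + 1/s² + 4/s = 6/s³ + 1/s² + 4/s

Final answer: 6/s³ + 1/s² + 4/s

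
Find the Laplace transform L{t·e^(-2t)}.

L{t^n·e^(at)} = n!/(s-a)^(n+1), so L{t·e^(-2t)} = 1/(s+2)^2

Final answer: 1/(s+2)^2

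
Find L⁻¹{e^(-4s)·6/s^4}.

L⁻¹{6/s^4} = t^3. By the time shift theorem, L⁻¹{e^(-as)F(s)} = u(t-a)f(t-a) with a=4, so L⁻¹{e^(-4s)·6/s^4} = u(t-4)·(t-4)^3

Final answer: u(t-4)·(t-4)^3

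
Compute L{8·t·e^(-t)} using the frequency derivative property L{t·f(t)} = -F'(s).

L{e^(-t)} = 1/(s+1). By frequency derivative: L{t·e^(-t)} = -d/ds[1/(s+1)] = -(-1)/(s+1)² = 1/(s+1)². Then L{8·t·e^(-t)} = 8·1/(s+1)² = 8/(s+1)²

Final answer: 8/(s+1)²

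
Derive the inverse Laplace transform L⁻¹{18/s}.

L⁻¹{c/s} = c, so L⁻¹{18/s} = 18

Final answer: 18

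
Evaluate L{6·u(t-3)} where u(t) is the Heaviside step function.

L{u(t-a)} = e^(-as)/s. Here a=3, so L{u(t-3)} = e^(-3s)/s, and L{6·u(t-3)} = 6·e^(-3s)/s

Final answer: 6·e^(-3s)/s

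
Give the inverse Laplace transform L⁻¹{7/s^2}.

L⁻¹{n!/s^(n+1)} = t^n with n=1. So L⁻¹{1/s^2} = t, and L⁻¹{7/s^2} = (7/1)·t = 7·t

Final answer: 7·t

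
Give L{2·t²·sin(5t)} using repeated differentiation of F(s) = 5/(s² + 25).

F(s) = 5/(s² + 25). F'(s) = -10s/(s² + 25)². F''(s) = -10(25 - 3s²)/(s² + 25)³ = (30s² - 250)/(s² + 25)³. So L{t²·sin(5t)} = (-1)² F''(s) = (30s² - 250)/(s² + 25)³. Then L{2·t²·sin(5t)} = 2·(30s² - 250)/(s² + 25)³ = (60s² - 500)/(s² + 25)³

Final answer: (60s² - 500)/(s² + 25)³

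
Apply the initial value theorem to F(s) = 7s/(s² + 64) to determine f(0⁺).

f(0⁺) = lim_{s→∞} s·7s/(s² + 64) = lim_{s→∞} 7s²/(s² + 64) = 7

Final answer: 7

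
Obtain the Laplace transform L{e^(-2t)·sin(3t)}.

L{e^(at)·sin(ωt)} = ω/((s-a)² + ω²), so L{e^(-2t)·sin(3t)} = 3/((s+2)² + 9)

Final answer: 3/((s+2)² + 9)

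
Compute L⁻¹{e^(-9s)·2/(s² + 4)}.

L⁻¹{2/(s² + 4)} = sin(2t). By the time shift theorem, L⁻¹{e^(-as)F(s)} = u(t-a)f(t-a) with a=9, so L⁻¹{e^(-9s)·2/(s² + 4)} = u(t-9)·sin(2(t-9))

Final answer: u(t-9)·sin(2(t-9))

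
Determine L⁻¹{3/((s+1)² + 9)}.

Form: b/((s-a)² + b²) → e^(at)sin(bt). With a=-1, b=3

Final answer: e^(-t)·sin(3t)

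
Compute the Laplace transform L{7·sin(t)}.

L{sin(ωt)} = ω/(s² + ω²), so L{sin(t)} = 1/(s² + 1). Then L{7·sin(t)} = 7·1/(s² + 1) = 7/(s² + 1)

Final answer: 7/(s² + 1)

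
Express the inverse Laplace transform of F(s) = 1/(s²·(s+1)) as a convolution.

1/(s²·(s+1)) = (1/s^2)·(1/(s+1)) = L{t}·L{e^(-t)}. So f(t) = t*e^(-t) = ∫₀ᵗ τ·e^(-(t-τ)) dτ

Final answer: ∫₀ᵗ τ·e^(-(t-τ)) dτ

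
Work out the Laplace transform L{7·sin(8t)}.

L{sin(ωt)} = ω/(s² + ω²), so L{sin(8t)} = 8/(s² + 64). Then L{7·sin(8t)} = 7·8/(s² + 64) = 56/(s² + 64)

Final answer: 56/(s² + 64)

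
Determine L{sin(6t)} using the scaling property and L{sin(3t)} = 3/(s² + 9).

Using L{f(at)} = (1/a)F(s/a) with a=2: L{sin(6t)} = (1/2) · 3/((s/2)² + 9) = (1/2) · 3·4/(s² + 36) = 6/(s² + 36)

Final answer: 6/(s² + 36)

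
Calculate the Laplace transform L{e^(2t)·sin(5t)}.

L{e^(at)·sin(ωt)} = ω/((s-a)² + ω²), so L{e^(2t)·sin(5t)} = 5/((s-2)² + 25)

Final answer: 5/((s-2)² + 25)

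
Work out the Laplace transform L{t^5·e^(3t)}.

L{t^n·e^(at)} = n!/(s-a)^(n+1), so L{t^5·e^(3t)} = 120/(s-3)^6

Final answer: 120/(s-3)^6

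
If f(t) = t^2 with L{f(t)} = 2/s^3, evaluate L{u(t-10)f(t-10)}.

Time shift theorem: L{u(t-a)f(t-a)} = e^(-as)F(s). Here a=10, F(s) = 2/s^3, so L{u(t-10)f(t-10)} = e^(-10s)·2/s^3

Final answer: e^(-10s)·2/s^3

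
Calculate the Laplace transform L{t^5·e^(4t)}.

L{t^n·e^(at)} = n!/(s-a)^(n+1), so L{t^5·e^(4t)} = 120/(s-4)^6

Final answer: 120/(s-4)^6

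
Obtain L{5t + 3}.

L{5t + 3} = 5·L{t} + 3·L{1} = 5/s² + 3/s

Final answer: 5/s² + 3/s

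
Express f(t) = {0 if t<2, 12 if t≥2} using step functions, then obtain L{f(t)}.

f(t) = 12·u(t-2). L{u(t-2)} = e^(-2s)/s, so L{f(t)} = 12·e^(-2s)/s

Final answer: 12·e^(-2s)/s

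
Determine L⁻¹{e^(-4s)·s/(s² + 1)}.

L⁻¹{s/(s² + 1)} = cos(t). By the time shift theorem, L⁻¹{e^(-as)F(s)} = u(t-a)f(t-a) with a=4, so L⁻¹{e^(-4s)·s/(s² + 1)} = u(t-4)·cos((t-4))

Final answer: u(t-4)·cos((t-4))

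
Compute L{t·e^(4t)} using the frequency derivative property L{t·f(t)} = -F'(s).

L{e^(4t)} = 1/(s-4). By frequency derivative: L{t·e^(4t)} = -d/ds[1/(s-4)] = -(-1)/(s-4)² = 1/(s-4)²

Final answer: 1/(s-4)²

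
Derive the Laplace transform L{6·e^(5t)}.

L{e^(at)} = 1/(s-a), so L{e^(5t)} = 1/(s-5). Then L{6·e^(5t)} = 6/(s-5)

Final answer: 6/(s-5)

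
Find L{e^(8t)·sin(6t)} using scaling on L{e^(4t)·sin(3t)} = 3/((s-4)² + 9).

Scaling with a=2: L{e^(8t)·sin(6t)} = (1/2) · 3/((s/2-4)² + 9). Simplifying: 6/((s-8)² + 36)

Final answer: 6/((s-8)² + 36)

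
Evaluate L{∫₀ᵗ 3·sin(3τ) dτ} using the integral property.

L{∫₀ᵗ f(τ)dτ} = F(s)/s with F(s) = 9/(s² + 9), so the result is (9/(s² + 9))/s = 9/(s(s² + 9))

Final answer: 9/(s(s² + 9))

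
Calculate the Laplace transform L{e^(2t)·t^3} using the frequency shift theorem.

L{e^(at)·t^n} = n!/(s-a)^(n+1), so L{e^(2t)·t^3} = 6/(s-2)^4

Final answer: 6/(s-2)^4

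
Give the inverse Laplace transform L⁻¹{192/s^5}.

L⁻¹{n!/s^(n+1)} = t^n with n=4. So L⁻¹{24/s^5} = t^4, and L⁻¹{192/s^5} = (192/24)·t^4 = 8·t^4

Final answer: 8·t^4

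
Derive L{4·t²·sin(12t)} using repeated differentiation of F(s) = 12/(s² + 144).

F(s) = 12/(s² + 144). F'(s) = -24s/(s² + 144)². F''(s) = -24(144 - 3s²)/(s² + 144)³ = (72s² - 3456)/(s² + 144)³. So L{t²·sin(12t)} = (-1)² F''(s) = (72s² - 3456)/(s² + 144)³. Then L{4·t²·sin(12t)} = 4·(72s² - 3456)/(s² + 144)³ = (288s² - 13824)/(s² + 144)³

Final answer: (288s² - 13824)/(s² + 144)³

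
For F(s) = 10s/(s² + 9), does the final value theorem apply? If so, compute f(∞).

The final value theorem requires all poles of sF(s) in the left half-plane. sF(s) = 10s²/(s² + 9) has poles at s = ±3i (imaginary axis). Theorem does NOT apply (oscillatory system).

Final answer: Not applicable (oscillatory)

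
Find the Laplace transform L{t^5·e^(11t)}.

L{t^n·e^(at)} = n!/(s-a)^(n+1), so L{t^5·e^(11t)} = 120/(s-11)^6

Final answer: 120/(s-11)^6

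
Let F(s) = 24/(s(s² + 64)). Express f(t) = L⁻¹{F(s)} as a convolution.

24/(s(s² + 64)) = (1/s)·(24/(s² + 64)) = L{1}·L{3·sin(8t)}. So f(t) = 1*(3·sin(8t)) = ∫₀ᵗ 3·sin(8τ) dτ

Final answer: ∫₀ᵗ 3·sin(8τ) dτ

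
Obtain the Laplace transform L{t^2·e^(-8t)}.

L{t^n·e^(at)} = n!/(s-a)^(n+1), so L{t^2·e^(-8t)} = 2/(s+8)^3

Final answer: 2/(s+8)^3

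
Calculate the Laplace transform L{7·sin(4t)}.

L{sin(ωt)} = ω/(s² + ω²), so L{sin(4t)} = 4/(s² + 16). Then L{7·sin(4t)} = 7·4/(s² + 16) = 28/(s² + 16)

Final answer: 28/(s² + 16)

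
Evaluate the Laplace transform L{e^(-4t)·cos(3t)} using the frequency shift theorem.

Frequency shift: L{e^(at)f(t)} = F(s-a). L{e^(-4t)·cos(3t)} = (s+4)/((s+4)² + 9)

Final answer: (s+4)/((s+4)² + 9)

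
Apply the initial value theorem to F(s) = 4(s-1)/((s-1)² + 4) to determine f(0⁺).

f(0⁺) = lim_{s→∞} sF(s) = lim_{s→∞} 4s(s-1)/((s-1)² + 4) = 4

Final answer: 4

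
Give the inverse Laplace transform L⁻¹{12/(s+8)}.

L⁻¹{1/(s-a)} = e^(at), so L⁻¹{1/(s+8)} = e^(-8t), and L⁻¹{12/(s+8)} = 12·e^(-8t)

Final answer: 12·e^(-8t)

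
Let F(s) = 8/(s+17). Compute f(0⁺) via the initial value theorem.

f(0⁺) = lim_{s→∞} s·8/(s+17) = lim_{s→∞} 8s/(s+17) = 8

Final answer: 8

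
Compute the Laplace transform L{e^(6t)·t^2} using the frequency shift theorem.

L{e^(at)·t^n} = n!/(s-a)^(n+1), so L{e^(6t)·t^2} = 2/(s-6)^3

Final answer: 2/(s-6)^3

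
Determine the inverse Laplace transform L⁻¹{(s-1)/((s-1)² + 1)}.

Using frequency shift, L⁻¹{(s-1)/((s-1)² + 1)} = e^t·cos(t)

Final answer: e^t·cos(t)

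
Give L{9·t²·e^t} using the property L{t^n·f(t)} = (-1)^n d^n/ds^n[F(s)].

L{e^t} = 1/(s-1). d/ds[1/(s-1)] = -1/(s-1)². d²/ds²[1/(s-1)] = 2/(s-1)³. So L{t²·e^t} = (-1)² · 2/(s-1)³ = 2/(s-1)³. Then L{9·t²·e^t} = 9·2/(s-1)³ = 18/(s-1)³

Final answer: 18/(s-1)³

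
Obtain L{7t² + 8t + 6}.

L{7t² + 8t + 6} = 7·2/s³ + 8/s² + 6/s = 14/s³ + 8/s² + 6/s

Final answer: 14/s³ + 8/s² + 6/s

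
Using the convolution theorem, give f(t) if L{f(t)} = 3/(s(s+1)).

3/(s(s+1)) = (3/s)·(1/(s+1)) = L{3}·L{e^(-t)}. By convolution, f(t) = 3*e^(-t) = ∫₀ᵗ 3·e^(-τ) dτ = 3·(1 - e^(-t))/1

Final answer: 3·(1 - e^(-t))/1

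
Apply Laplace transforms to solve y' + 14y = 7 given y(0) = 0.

sY + 14Y = 7/s. Y = 7/(s(s+14)). Partial fractions: Y = 1/2/s - 1/2/(s+14)

Final answer: y(t) = 1/2(1 - e^(-14t))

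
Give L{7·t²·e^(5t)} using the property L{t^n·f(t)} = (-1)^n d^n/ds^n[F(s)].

L{e^(5t)} = 1/(s-5). d/ds[1/(s-5)] = -1/(s-5)². d²/ds²[1/(s-5)] = 2/(s-5)³. So L{t²·e^(5t)} = (-1)² · 2/(s-5)³ = 2/(s-5)³. Then L{7·t²·e^(5t)} = 7·2/(s-5)³ = 14/(s-5)³

Final answer: 14/(s-5)³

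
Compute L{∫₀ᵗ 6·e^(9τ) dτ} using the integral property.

L{∫₀ᵗ f(τ)dτ} = F(s)/s with F(s) = 6/(s-9), so L{∫₀ᵗ 6·e^(9τ) dτ} = 6/(s(s-9))

Final answer: 6/(s(s-9))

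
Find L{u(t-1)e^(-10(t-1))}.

u(t-a)f(t-a) with f(t)=e^(-10t). L{e^(-10t)} = 1/(s+10). By time shift: e^(-s)/(s+10)

Final answer: e^(-s)/(s+10)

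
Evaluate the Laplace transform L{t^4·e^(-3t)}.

L{t^n·e^(at)} = n!/(s-a)^(n+1), so L{t^4·e^(-3t)} = 24/(s+3)^5

Final answer: 24/(s+3)^5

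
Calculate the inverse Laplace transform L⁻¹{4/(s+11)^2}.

L⁻¹{n!/(s-a)^(n+1)} = t^n·e^(at) with n=1, a=-11. So L⁻¹{1/(s+11)^2} = t·e^(-11t), and L⁻¹{4/(s+11)^2} = (4/1)·t·e^(-11t) = 4·t·e^(-11t)

Final answer: 4·t·e^(-11t)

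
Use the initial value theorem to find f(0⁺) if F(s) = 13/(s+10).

f(0⁺) = lim_{s→∞} s·13/(s+10) = lim_{s→∞} 13s/(s+10) = 13

Final answer: 13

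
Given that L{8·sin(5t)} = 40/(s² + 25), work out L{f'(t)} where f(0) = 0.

L{f'(t)} = s·F(s) - f(0) = s·40/(s² + 25) - 0 = 40s/(s² + 25)

Final answer: 40s/(s² + 25)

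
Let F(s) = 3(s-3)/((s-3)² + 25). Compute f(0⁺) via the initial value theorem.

f(0⁺) = lim_{s→∞} sF(s) = lim_{s→∞} 3s(s-3)/((s-3)² + 25) = 3

Final answer: 3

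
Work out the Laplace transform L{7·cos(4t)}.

L{cos(ωt)} = s/(s² + ω²), so L{cos(4t)} = s/(s² + 16). Then L{7·cos(4t)} = 7·s/(s² + 16) = 7s/(s² + 16)

Final answer: 7s/(s² + 16)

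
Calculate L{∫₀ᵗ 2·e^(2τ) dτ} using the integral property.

L{∫₀ᵗ f(τ)dτ} = F(s)/s with F(s) = 2/(s-2), so L{∫₀ᵗ 2·e^(2τ) dτ} = 2/(s(s-2))

Final answer: 2/(s(s-2))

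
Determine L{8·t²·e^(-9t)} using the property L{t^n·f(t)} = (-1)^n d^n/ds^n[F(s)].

L{e^(-9t)} = 1/(s+9). d/ds[1/(s+9)] = -1/(s+9)². d²/ds²[1/(s+9)] = 2/(s+9)³. So L{t²·e^(-9t)} = (-1)² · 2/(s+9)³ = 2/(s+9)³. Then L{8·t²·e^(-9t)} = 8·2/(s+9)³ = 16/(s+9)³

Final answer: 16/(s+9)³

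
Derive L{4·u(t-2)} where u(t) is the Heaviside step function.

L{u(t-a)} = e^(-as)/s. Here a=2, so L{u(t-2)} = e^(-2s)/s, and L{4·u(t-2)} = 4·e^(-2s)/s

Final answer: 4·e^(-2s)/s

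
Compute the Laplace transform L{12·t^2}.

L{t^n} = n!/s^(n+1), so L{t^2} = 2/s^3. Then L{12·t^2} = 12·2/s^3 = 24/s^3

Final answer: 24/s^3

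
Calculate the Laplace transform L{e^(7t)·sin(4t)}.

L{e^(at)·sin(ωt)} = ω/((s-a)² + ω²), so L{e^(7t)·sin(4t)} = 4/((s-7)² + 16)

Final answer: 4/((s-7)² + 16)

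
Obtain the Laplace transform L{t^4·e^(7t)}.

L{t^n·e^(at)} = n!/(s-a)^(n+1), so L{t^4·e^(7t)} = 24/(s-7)^5

Final answer: 24/(s-7)^5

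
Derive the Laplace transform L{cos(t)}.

L{cos(ωt)} = s/(s² + ω²), so L{cos(t)} = s/(s² + 1)

Final answer: s/(s² + 1)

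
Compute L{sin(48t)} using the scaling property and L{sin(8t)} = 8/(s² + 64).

Using L{f(at)} = (1/a)F(s/a) with a=6: L{sin(48t)} = (1/6) · 8/((s/6)² + 64) = (1/6) · 8·36/(s² + 2304) = 48/(s² + 2304)

Final answer: 48/(s² + 2304)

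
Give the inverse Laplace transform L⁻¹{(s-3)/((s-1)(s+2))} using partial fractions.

Using partial fractions, f(t) = (-2e^t + 5e^(-2t))/3

Final answer: (-2e^t + 5e^(-2t))/3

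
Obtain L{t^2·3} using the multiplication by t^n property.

L{3} = 3/s. d^1/ds^1[1/s] = -1/s². d^2/ds^2[1/s] = 2/s^3. So L{t^2} = (-1)^{2}·2/s^3 = 2/s^3. Then L{t^2·3} = 3·2/s^3 = 6/s^3

Final answer: 6/s^3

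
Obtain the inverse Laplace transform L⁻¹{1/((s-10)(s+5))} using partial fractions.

Decompose: A/(s-10) + B/(s+5). A = 1/15, B = -1/15. f(t) = (e^(10t) - e^(-5t))/15

Final answer: (e^(10t) - e^(-5t))/15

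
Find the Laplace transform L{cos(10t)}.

L{cos(ωt)} = s/(s² + ω²), so L{cos(10t)} = s/(s² + 100)

Final answer: s/(s² + 100)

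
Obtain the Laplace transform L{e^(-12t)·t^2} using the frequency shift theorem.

L{e^(at)·t^n} = n!/(s-a)^(n+1), so L{e^(-12t)·t^2} = 2/(s+12)^3

Final answer: 2/(s+12)^3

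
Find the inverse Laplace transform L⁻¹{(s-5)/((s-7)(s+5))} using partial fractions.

Using partial fractions, f(t) = (2e^(7t) + 10e^(-5t))/12

Final answer: (2e^(7t) + 10e^(-5t))/12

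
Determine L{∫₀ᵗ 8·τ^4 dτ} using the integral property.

L{∫₀ᵗ f(τ)dτ} = F(s)/s with f(t) = 8t^4. F(s) = 192/s^5, so L{∫₀ᵗ 8·τ^4 dτ} = (192/s^5)/s = 192/s^6. (Check: ∫₀ᵗ 8·τ^4 dτ = 8t^5/5.)

Final answer: 192/s^6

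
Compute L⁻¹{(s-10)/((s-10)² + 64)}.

Using frequency shift: L⁻¹{(s-a)/((s-a)² + b²)} = e^(at)cos(bt). Here a=10, b=8

Final answer: e^(10t)·cos(8t)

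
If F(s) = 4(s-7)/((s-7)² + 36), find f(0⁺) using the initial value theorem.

f(0⁺) = lim_{s→∞} sF(s) = lim_{s→∞} 4s(s-7)/((s-7)² + 36) = 4

Final answer: 4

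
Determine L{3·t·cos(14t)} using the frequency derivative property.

L{cos(14t)} = s/(s² + 196). Derivative: d/ds[s/(s² + 196)] = [(s² + 196) - s·2s]/(s² + 196)² = (196 - s²)/(s² + 196)². So L{t·cos(14t)} = -F'(s) = (s² - 196)/(s² + 196)². Then L{3·t·cos(14t)} = 3·(s² - 196)/(s² + 196)²

Final answer: 3·(s² - 196)/(s² + 196)²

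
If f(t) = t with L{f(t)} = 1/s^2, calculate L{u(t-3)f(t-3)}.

Time shift theorem: L{u(t-a)f(t-a)} = e^(-as)F(s). Here a=3, F(s) = 1/s^2, so L{u(t-3)f(t-3)} = e^(-3s)·1/s^2

Final answer: e^(-3s)·1/s^2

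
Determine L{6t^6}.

L{t^n} = n!/s^(n+1). So L{6t^6} = 6·6!/s^7 = 4320/s^7

Final answer: 4320/s^7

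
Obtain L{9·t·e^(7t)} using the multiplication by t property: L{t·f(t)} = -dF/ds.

Using L{t^n·e^(at)} = n!/(s-a)^(n+1), L{t·e^(7t)} = 1/(s-7)^2, so L{9·t·e^(7t)} = 9·1/(s-7)^2 = 9/(s-7)^2

Final answer: 9/(s-7)^2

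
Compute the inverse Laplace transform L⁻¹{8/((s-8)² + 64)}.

Using frequency shift, L⁻¹{8/((s-8)² + 64)} = e^(8t)·sin(8t)

Final answer: e^(8t)·sin(8t)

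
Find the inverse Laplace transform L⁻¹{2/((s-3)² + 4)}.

Using frequency shift, L⁻¹{2/((s-3)² + 4)} = e^(3t)·sin(2t)

Final answer: e^(3t)·sin(2t)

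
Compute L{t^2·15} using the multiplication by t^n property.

L{15} = 15/s. d^1/ds^1[1/s] = -1/s². d^2/ds^2[1/s] = 2/s^3. So L{t^2} = (-1)^{2}·2/s^3 = 2/s^3. Then L{t^2·15} = 15·2/s^3 = 30/s^3

Final answer: 30/s^3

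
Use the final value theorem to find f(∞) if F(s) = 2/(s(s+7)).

f(∞) = lim_{s→0} s·2/(s(s+7)) = lim_{s→0} 2/(s+7) = 2/7 = 2/7

Final answer: 2/7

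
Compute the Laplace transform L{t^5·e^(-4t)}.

L{t^n·e^(at)} = n!/(s-a)^(n+1), so L{t^5·e^(-4t)} = 120/(s+4)^6

Final answer: 120/(s+4)^6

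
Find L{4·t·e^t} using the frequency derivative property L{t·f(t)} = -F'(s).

L{e^t} = 1/(s-1). By frequency derivative: L{t·e^t} = -d/ds[1/(s-1)] = -(-1)/(s-1)² = 1/(s-1)². Then L{4·t·e^t} = 4·1/(s-1)² = 4/(s-1)²

Final answer: 4/(s-1)²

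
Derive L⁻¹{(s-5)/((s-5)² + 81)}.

Using frequency shift: L⁻¹{(s-a)/((s-a)² + b²)} = e^(at)cos(bt). Here a=5, b=9

Final answer: e^(5t)·cos(9t)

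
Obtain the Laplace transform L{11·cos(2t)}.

L{cos(ωt)} = s/(s² + ω²), so L{cos(2t)} = s/(s² + 4). Then L{11·cos(2t)} = 11·s/(s² + 4) = 11s/(s² + 4)

Final answer: 11s/(s² + 4)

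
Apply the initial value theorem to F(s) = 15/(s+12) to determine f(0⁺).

f(0⁺) = lim_{s→∞} s·15/(s+12) = lim_{s→∞} 15s/(s+12) = 15

Final answer: 15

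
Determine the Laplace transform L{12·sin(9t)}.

L{sin(ωt)} = ω/(s² + ω²), so L{sin(9t)} = 9/(s² + 81). Then L{12·sin(9t)} = 12·9/(s² + 81) = 108/(s² + 81)

Final answer: 108/(s² + 81)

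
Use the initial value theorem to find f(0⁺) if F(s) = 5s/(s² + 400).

f(0⁺) = lim_{s→∞} s·5s/(s² + 400) = lim_{s→∞} 5s²/(s² + 400) = 5

Final answer: 5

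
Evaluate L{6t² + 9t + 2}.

L{6t² + 9t + 2} = 6·2/s³ + 9/s² + 2/s = 12/s³ + 9/s² + 2/s

Final answer: 12/s³ + 9/s² + 2/s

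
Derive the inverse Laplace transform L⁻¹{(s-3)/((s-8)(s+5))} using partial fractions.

Using partial fractions, f(t) = (5e^(8t) + 8e^(-5t))/13

Final answer: (5e^(8t) + 8e^(-5t))/13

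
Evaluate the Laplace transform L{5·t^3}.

L{t^n} = n!/s^(n+1), so L{t^3} = 6/s^4. Then L{5·t^3} = 5·6/s^4 = 30/s^4

Final answer: 30/s^4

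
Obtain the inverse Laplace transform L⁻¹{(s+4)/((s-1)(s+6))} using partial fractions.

Using partial fractions, f(t) = (5e^t + 2e^(-6t))/7

Final answer: (5e^t + 2e^(-6t))/7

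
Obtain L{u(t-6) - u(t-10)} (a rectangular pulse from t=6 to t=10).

L{u(t-a)} = e^(-as)/s. L{u(t-6) - u(t-10)} = (e^(-6s) - e^(-10s))/s

Final answer: (e^(-6s) - e^(-10s))/s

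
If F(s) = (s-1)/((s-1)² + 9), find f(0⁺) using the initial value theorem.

f(0⁺) = lim_{s→∞} sF(s) = lim_{s→∞} s(s-1)/((s-1)² + 9) = 1

Final answer: 1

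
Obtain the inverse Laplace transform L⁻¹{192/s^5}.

L⁻¹{n!/s^(n+1)} = t^n with n=4. So L⁻¹{24/s^5} = t^4, and L⁻¹{192/s^5} = (192/24)·t^4 = 8·t^4

Final answer: 8·t^4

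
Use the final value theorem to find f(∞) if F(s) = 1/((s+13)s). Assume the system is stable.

f(∞) = lim_{s→0} sF(s) = lim_{s→0} 1/(s+13) = 1/13

Final answer: 1/13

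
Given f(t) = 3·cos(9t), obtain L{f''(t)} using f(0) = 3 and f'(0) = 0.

F(s) = 3s/(s² + 81). L{f''(t)} = s²F(s) - sf(0) - f'(0) = 3s³/(s² + 81) - 3s = (3s³ - 3s(s² + 81))/(s² + 81) = -243s/(s² + 81)

Final answer: -243s/(s² + 81)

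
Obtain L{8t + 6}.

L{8t + 6} = 8·L{t} + 6·L{1} = 8/s² + 6/s

Final answer: 8/s² + 6/s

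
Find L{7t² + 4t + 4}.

L{7t² + 4t + 4} = 7·2/s³ + 4/s² + 4/s = 14/s³ + 4/s² + 4/s

Final answer: 14/s³ + 4/s² + 4/s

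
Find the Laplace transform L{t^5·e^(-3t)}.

L{t^n·e^(at)} = n!/(s-a)^(n+1), so L{t^5·e^(-3t)} = 120/(s+3)^6

Final answer: 120/(s+3)^6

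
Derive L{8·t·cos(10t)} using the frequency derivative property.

L{cos(10t)} = s/(s² + 100). Derivative: d/ds[s/(s² + 100)] = [(s² + 100) - s·2s]/(s² + 100)² = (100 - s²)/(s² + 100)². So L{t·cos(10t)} = -F'(s) = (s² - 100)/(s² + 100)². Then L{8·t·cos(10t)} = 8·(s² - 100)/(s² + 100)²

Final answer: 8·(s² - 100)/(s² + 100)²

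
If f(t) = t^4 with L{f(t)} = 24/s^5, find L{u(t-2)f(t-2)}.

Time shift theorem: L{u(t-a)f(t-a)} = e^(-as)F(s). Here a=2, F(s) = 24/s^5, so L{u(t-2)f(t-2)} = e^(-2s)·24/s^5

Final answer: e^(-2s)·24/s^5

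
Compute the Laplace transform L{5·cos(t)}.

L{cos(ωt)} = s/(s² + ω²), so L{cos(t)} = s/(s² + 1). Then L{5·cos(t)} = 5·s/(s² + 1) = 5s/(s² + 1)

Final answer: 5s/(s² + 1)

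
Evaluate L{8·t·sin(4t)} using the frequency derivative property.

L{sin(4t)} = 4/(s² + 16). By L{t·f(t)} = -F'(s): -d/ds[4/(s² + 16)] = -(4)·(-2s)/(s² + 16)² = 8s/(s² + 16)². Then L{8·t·sin(4t)} = 8·8s/(s² + 16)² = 64s/(s² + 16)²

Final answer: 64s/(s² + 16)²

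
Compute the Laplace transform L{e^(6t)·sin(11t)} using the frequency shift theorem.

Frequency shift: L{e^(at)f(t)} = F(s-a). L{e^(6t)·sin(11t)} = 11/((s-6)² + 121)

Final answer: 11/((s-6)² + 121)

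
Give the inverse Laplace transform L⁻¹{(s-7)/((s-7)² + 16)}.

Using frequency shift, L⁻¹{(s-7)/((s-7)² + 16)} = e^(7t)·cos(4t)

Final answer: e^(7t)·cos(4t)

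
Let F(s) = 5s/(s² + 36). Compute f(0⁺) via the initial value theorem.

f(0⁺) = lim_{s→∞} s·5s/(s² + 36) = lim_{s→∞} 5s²/(s² + 36) = 5

Final answer: 5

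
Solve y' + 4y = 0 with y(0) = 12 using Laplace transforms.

L{y'} + 4L{y} = 0. sY - 12 + 4Y = 0. Y(s+4) = 12. Y = 12/(s+4)

Final answer: y(t) = 12e^(-4t)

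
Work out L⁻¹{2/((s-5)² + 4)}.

Form: b/((s-a)² + b²) → e^(at)sin(bt). With a=5, b=2

Final answer: e^(5t)·sin(2t)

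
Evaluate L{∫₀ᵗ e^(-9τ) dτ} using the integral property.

L{∫₀ᵗ f(τ)dτ} = F(s)/s with F(s) = 1/(s+9), so L{∫₀ᵗ e^(-9τ) dτ} = 1/(s(s+9))

Final answer: 1/(s(s+9))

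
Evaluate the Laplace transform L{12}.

L{12} = 12 · L{1} = 12/s

Final answer: 12/s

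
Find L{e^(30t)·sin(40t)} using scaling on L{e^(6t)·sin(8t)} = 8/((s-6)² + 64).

Scaling with a=5: L{e^(30t)·sin(40t)} = (1/5) · 8/((s/5-6)² + 64). Simplifying: 40/((s-30)² + 1600)

Final answer: 40/((s-30)² + 1600)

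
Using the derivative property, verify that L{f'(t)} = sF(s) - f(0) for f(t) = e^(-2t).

f'(t) = -2e^(-2t). Direct: L{f'(t)} = -2/(s+2). Property: s·1/(s+2) - 1 = (s - (s+2))/(s+2) = -2/(s+2). ✓

Final answer: -2/(s+2)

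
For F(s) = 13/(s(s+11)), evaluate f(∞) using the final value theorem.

f(∞) = lim_{s→0} s·13/(s(s+11)) = lim_{s→0} 13/(s+11) = 13/11 = 13/11

Final answer: 13/11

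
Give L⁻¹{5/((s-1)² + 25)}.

Form: b/((s-a)² + b²) → e^(at)sin(bt). With a=1, b=5

Final answer: e^t·sin(5t)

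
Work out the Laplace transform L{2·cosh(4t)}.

L{cosh(ωt)} = s/(s² - ω²), so L{cosh(4t)} = s/(s² - 16). Then L{2·cosh(4t)} = 2·s/(s² - 16) = 2s/(s² - 16)

Final answer: 2s/(s² - 16)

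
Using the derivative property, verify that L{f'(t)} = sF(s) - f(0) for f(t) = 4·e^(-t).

f'(t) = -4e^(-t). Direct: L{f'(t)} = -4/(s+1). Property: s·4/(s+1) - 4 = (4s - 4(s+1))/(s+1) = -4/(s+1). ✓

Final answer: -4/(s+1)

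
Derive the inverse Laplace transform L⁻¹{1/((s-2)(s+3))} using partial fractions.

Decompose: A/(s-2) + B/(s+3). A = 1/5, B = -1/5. f(t) = (e^(2t) - e^(-3t))/5

Final answer: (e^(2t) - e^(-3t))/5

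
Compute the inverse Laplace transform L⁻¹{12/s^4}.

L⁻¹{n!/s^(n+1)} = t^n with n=3. So L⁻¹{6/s^4} = t^3, and L⁻¹{12/s^4} = (12/6)·t^3 = 2·t^3

Final answer: 2·t^3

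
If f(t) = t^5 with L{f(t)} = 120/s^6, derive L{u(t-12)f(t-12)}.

Time shift theorem: L{u(t-a)f(t-a)} = e^(-as)F(s). Here a=12, F(s) = 120/s^6, so L{u(t-12)f(t-12)} = e^(-12s)·120/s^6

Final answer: e^(-12s)·120/s^6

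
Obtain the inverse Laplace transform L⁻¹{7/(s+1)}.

L⁻¹{1/(s-a)} = e^(at), so L⁻¹{1/(s+1)} = e^(-t), and L⁻¹{7/(s+1)} = 7·e^(-t)

Final answer: 7·e^(-t)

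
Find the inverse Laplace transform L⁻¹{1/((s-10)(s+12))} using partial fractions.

Decompose: A/(s-10) + B/(s+12). A = 1/22, B = -1/22. f(t) = (e^(10t) - e^(-12t))/22

Final answer: (e^(10t) - e^(-12t))/22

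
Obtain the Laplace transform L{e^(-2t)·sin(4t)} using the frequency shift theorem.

Frequency shift: L{e^(at)f(t)} = F(s-a). L{e^(-2t)·sin(4t)} = 4/((s+2)² + 16)

Final answer: 4/((s+2)² + 16)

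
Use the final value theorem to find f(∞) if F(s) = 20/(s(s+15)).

f(∞) = lim_{s→0} s·20/(s(s+15)) = lim_{s→0} 20/(s+15) = 20/15 = 4/3

Final answer: 4/3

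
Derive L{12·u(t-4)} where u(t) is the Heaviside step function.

L{u(t-a)} = e^(-as)/s. Here a=4, so L{u(t-4)} = e^(-4s)/s, and L{12·u(t-4)} = 12·e^(-4s)/s

Final answer: 12·e^(-4s)/s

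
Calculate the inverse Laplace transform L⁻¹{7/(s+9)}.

L⁻¹{1/(s-a)} = e^(at), so L⁻¹{1/(s+9)} = e^(-9t), and L⁻¹{7/(s+9)} = 7·e^(-9t)

Final answer: 7·e^(-9t)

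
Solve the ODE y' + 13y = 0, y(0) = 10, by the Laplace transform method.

L{y'} + 13L{y} = 0. sY - 10 + 13Y = 0. Y(s+13) = 10. Y = 10/(s+13)

Final answer: y(t) = 10e^(-13t)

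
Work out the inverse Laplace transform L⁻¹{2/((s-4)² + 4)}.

Using frequency shift, L⁻¹{2/((s-4)² + 4)} = e^(4t)·sin(2t)

Final answer: e^(4t)·sin(2t)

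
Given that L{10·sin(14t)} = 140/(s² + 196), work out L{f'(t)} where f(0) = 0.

L{f'(t)} = s·F(s) - f(0) = s·140/(s² + 196) - 0 = 140s/(s² + 196)

Final answer: 140s/(s² + 196)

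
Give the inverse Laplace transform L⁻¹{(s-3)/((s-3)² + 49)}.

Using frequency shift, L⁻¹{(s-3)/((s-3)² + 49)} = e^(3t)·cos(7t)

Final answer: e^(3t)·cos(7t)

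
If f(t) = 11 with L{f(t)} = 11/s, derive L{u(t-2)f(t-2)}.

Time shift theorem: L{u(t-a)f(t-a)} = e^(-as)F(s). Here a=2, F(s) = 11/s, so L{u(t-2)f(t-2)} = e^(-2s)·11/s

Final answer: e^(-2s)·11/s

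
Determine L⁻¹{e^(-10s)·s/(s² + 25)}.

L⁻¹{s/(s² + 25)} = cos(5t). By the time shift theorem, L⁻¹{e^(-as)F(s)} = u(t-a)f(t-a) with a=10, so L⁻¹{e^(-10s)·s/(s² + 25)} = u(t-10)·cos(5(t-10))

Final answer: u(t-10)·cos(5(t-10))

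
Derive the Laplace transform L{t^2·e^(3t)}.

L{t^n·e^(at)} = n!/(s-a)^(n+1), so L{t^2·e^(3t)} = 2/(s-3)^3

Final answer: 2/(s-3)^3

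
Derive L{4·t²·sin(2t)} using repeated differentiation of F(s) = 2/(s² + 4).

F(s) = 2/(s² + 4). F'(s) = -4s/(s² + 4)². F''(s) = -4(4 - 3s²)/(s² + 4)³ = (12s² - 16)/(s² + 4)³. So L{t²·sin(2t)} = (-1)² F''(s) = (12s² - 16)/(s² + 4)³. Then L{4·t²·sin(2t)} = 4·(12s² - 16)/(s² + 4)³ = (48s² - 64)/(s² + 4)³

Final answer: (48s² - 64)/(s² + 4)³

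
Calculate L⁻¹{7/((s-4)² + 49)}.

Form: b/((s-a)² + b²) → e^(at)sin(bt). With a=4, b=7

Final answer: e^(4t)·sin(7t)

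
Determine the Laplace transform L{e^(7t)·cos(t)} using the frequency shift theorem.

Frequency shift: L{e^(at)f(t)} = F(s-a). L{e^(7t)·cos(t)} = (s-7)/((s-7)² + 1)

Final answer: (s-7)/((s-7)² + 1)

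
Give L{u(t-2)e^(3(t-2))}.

u(t-a)f(t-a) with f(t)=e^(3t). L{e^(3t)} = 1/(s-3). By time shift: e^(-2s)/(s-3)

Final answer: e^(-2s)/(s-3)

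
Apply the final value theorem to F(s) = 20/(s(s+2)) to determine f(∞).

f(∞) = lim_{s→0} s·20/(s(s+2)) = lim_{s→0} 20/(s+2) = 20/2 = 10

Final answer: 10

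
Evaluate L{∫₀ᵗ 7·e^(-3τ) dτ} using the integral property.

L{∫₀ᵗ f(τ)dτ} = F(s)/s with F(s) = 7/(s+3), so L{∫₀ᵗ 7·e^(-3τ) dτ} = 7/(s(s+3))

Final answer: 7/(s(s+3))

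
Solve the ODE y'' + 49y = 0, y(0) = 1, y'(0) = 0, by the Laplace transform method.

L{y''} + 49L{y} = 0. s²Y - s - 0 + 49Y = 0. Y(s² + 49) = s. Y = (s)/(s² + 49). Inverting: y(t) = cos(7t)

Final answer: y(t) = cos(7t)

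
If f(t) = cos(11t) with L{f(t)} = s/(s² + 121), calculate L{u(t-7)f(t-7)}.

Time shift theorem: L{u(t-a)f(t-a)} = e^(-as)F(s). Here a=7, F(s) = s/(s² + 121), so L{u(t-7)f(t-7)} = e^(-7s)·s/(s² + 121)

Final answer: e^(-7s)·s/(s² + 121)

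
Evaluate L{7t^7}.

L{t^n} = n!/s^(n+1). So L{7t^7} = 7·7!/s^8 = 35280/s^8

Final answer: 35280/s^8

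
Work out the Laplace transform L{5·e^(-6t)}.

L{e^(at)} = 1/(s-a), so L{e^(-6t)} = 1/(s+6). Then L{5·e^(-6t)} = 5/(s+6)

Final answer: 5/(s+6)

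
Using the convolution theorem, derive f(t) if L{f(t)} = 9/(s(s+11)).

9/(s(s+11)) = (9/s)·(1/(s+11)) = L{9}·L{e^(-11t)}. By convolution, f(t) = 9*e^(-11t) = ∫₀ᵗ 9·e^(-11τ) dτ = 9·(1 - e^(-11t))/11

Final answer: 9·(1 - e^(-11t))/11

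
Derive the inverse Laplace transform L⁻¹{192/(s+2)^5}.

L⁻¹{n!/(s-a)^(n+1)} = t^n·e^(at) with n=4, a=-2. So L⁻¹{24/(s+2)^5} = t^4·e^(-2t), and L⁻¹{192/(s+2)^5} = (192/24)·t^4·e^(-2t) = 8·t^4·e^(-2t)

Final answer: 8·t^4·e^(-2t)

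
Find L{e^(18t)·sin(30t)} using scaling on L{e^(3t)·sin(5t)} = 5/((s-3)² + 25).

Scaling with a=6: L{e^(18t)·sin(30t)} = (1/6) · 5/((s/6-3)² + 25). Simplifying: 30/((s-18)² + 900)

Final answer: 30/((s-18)² + 900)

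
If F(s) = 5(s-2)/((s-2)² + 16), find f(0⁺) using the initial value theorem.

f(0⁺) = lim_{s→∞} sF(s) = lim_{s→∞} 5s(s-2)/((s-2)² + 16) = 5

Final answer: 5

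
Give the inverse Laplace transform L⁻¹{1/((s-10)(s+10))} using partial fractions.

Decompose: A/(s-10) + B/(s+10). A = 1/20, B = -1/20. f(t) = (e^(10t) - e^(-10t))/20

Final answer: (e^(10t) - e^(-10t))/20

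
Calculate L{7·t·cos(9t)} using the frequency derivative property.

L{cos(9t)} = s/(s² + 81). Derivative: d/ds[s/(s² + 81)] = [(s² + 81) - s·2s]/(s² + 81)² = (81 - s²)/(s² + 81)². So L{t·cos(9t)} = -F'(s) = (s² - 81)/(s² + 81)². Then L{7·t·cos(9t)} = 7·(s² - 81)/(s² + 81)²

Final answer: 7·(s² - 81)/(s² + 81)²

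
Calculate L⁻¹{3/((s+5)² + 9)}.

Form: b/((s-a)² + b²) → e^(at)sin(bt). With a=-5, b=3

Final answer: e^(-5t)·sin(3t)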